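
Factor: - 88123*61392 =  - 2^4*3^1*7^1*1279^1*12589^1 = - 5410047216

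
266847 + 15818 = 282665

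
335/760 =67/152 = 0.44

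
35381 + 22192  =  57573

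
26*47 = 1222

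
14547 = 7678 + 6869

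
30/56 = 15/28 = 0.54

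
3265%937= 454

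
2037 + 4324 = 6361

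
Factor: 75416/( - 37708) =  - 2 = - 2^1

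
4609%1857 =895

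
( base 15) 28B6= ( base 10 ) 8721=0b10001000010001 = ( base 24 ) f39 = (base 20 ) 11G1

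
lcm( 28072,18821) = 1656248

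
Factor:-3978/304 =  - 2^( - 3)*  3^2*13^1*17^1*19^( -1 )=- 1989/152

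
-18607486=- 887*20978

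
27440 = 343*80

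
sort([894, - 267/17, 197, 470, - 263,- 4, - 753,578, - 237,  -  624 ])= [-753, - 624, - 263, - 237, - 267/17, - 4, 197,470, 578,  894]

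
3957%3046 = 911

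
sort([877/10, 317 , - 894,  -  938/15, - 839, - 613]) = [ - 894, - 839 , - 613 , - 938/15,877/10 , 317] 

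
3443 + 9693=13136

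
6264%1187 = 329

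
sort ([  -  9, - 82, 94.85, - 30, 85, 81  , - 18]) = [ - 82,-30, - 18 , - 9, 81, 85,94.85]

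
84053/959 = 84053/959 = 87.65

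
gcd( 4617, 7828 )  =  19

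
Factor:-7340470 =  - 2^1*5^1*734047^1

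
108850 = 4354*25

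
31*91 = 2821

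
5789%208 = 173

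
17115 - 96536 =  - 79421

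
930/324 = 2+47/54 = 2.87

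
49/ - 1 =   -  49 + 0/1 = - 49.00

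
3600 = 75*48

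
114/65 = 114/65= 1.75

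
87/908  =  87/908 = 0.10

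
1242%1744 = 1242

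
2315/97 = 2315/97 = 23.87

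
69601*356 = 24777956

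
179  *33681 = 6028899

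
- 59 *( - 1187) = 70033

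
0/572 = 0=0.00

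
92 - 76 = 16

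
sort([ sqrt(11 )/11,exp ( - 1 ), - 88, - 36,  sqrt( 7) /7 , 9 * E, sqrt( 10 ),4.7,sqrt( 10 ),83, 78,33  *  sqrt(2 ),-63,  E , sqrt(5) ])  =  [ - 88, - 63,  -  36,sqrt(11 ) /11, exp( - 1), sqrt( 7)/7, sqrt( 5 ), E, sqrt(10 )  ,  sqrt(10),4.7,  9 *E, 33*sqrt(2 ),78 , 83] 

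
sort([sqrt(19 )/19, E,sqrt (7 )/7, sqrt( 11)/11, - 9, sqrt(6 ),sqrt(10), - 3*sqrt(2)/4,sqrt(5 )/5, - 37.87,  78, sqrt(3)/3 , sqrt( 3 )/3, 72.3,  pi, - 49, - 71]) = [ - 71, - 49, - 37.87, - 9, - 3*sqrt( 2) /4,sqrt(19)/19, sqrt( 11)/11, sqrt(7 ) /7, sqrt(5) /5, sqrt( 3) /3, sqrt(3 )/3,sqrt(6), E,pi,sqrt( 10), 72.3, 78 ]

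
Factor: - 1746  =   - 2^1*3^2*97^1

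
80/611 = 80/611 = 0.13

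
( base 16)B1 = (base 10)177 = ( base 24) 79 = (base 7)342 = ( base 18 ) 9f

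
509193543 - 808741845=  - 299548302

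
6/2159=6/2159  =  0.00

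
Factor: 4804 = 2^2*1201^1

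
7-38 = -31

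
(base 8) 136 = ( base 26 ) 3g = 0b1011110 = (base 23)42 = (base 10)94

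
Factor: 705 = 3^1*5^1*47^1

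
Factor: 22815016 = 2^3*7^1*53^1*7687^1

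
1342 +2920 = 4262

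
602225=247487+354738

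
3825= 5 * 765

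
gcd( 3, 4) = 1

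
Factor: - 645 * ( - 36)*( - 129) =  - 2^2 * 3^4 * 5^1 * 43^2 = - 2995380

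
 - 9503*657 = -6243471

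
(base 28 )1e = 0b101010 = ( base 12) 36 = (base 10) 42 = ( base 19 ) 24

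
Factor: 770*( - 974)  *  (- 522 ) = 2^3*3^2*5^1 * 7^1 * 11^1*29^1*487^1 = 391489560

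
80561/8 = 80561/8 = 10070.12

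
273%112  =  49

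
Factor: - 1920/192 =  - 10 = -2^1*5^1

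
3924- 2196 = 1728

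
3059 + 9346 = 12405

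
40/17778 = 20/8889=0.00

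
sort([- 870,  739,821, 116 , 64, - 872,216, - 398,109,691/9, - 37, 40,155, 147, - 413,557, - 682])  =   [ - 872, - 870,  -  682,-413,-398,- 37, 40, 64 , 691/9, 109 , 116,147,155 , 216,557,739, 821 ]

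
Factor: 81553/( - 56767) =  - 56767^(- 1 )*81553^1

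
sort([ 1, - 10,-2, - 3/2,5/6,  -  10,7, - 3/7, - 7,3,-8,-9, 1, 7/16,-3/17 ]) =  [ - 10,-10, -9, - 8, - 7,  -  2, - 3/2,-3/7,- 3/17,7/16,5/6,1,  1,3, 7] 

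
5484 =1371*4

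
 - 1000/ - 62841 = 1000/62841 = 0.02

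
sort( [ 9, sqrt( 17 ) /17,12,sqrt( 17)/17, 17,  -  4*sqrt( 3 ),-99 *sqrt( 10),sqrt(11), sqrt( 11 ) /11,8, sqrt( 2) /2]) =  [ - 99*sqrt( 10 ),  -  4*sqrt( 3), sqrt( 17 ) /17,sqrt( 17 ) /17,sqrt( 11 ) /11, sqrt(2)/2, sqrt( 11 ), 8,  9, 12,  17] 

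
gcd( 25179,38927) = 7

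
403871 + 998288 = 1402159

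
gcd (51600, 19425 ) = 75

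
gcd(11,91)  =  1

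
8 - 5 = 3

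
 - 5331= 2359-7690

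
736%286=164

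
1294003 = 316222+977781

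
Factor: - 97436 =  - 2^2 * 24359^1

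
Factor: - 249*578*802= - 115425444=-  2^2 *3^1*17^2*83^1  *  401^1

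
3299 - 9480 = -6181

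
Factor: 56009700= 2^2*3^2*5^2*62233^1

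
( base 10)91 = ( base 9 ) 111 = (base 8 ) 133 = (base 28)37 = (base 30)31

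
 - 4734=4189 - 8923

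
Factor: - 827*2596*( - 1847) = 3965309524 = 2^2*11^1*59^1*827^1 * 1847^1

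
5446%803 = 628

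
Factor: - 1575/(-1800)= 2^(-3)*7^1 = 7/8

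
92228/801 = 115+113/801=   115.14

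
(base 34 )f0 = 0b111111110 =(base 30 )H0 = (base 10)510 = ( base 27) IO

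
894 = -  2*( - 447)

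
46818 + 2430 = 49248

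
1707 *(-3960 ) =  - 6759720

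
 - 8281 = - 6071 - 2210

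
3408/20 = 170 + 2/5 = 170.40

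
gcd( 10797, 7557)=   3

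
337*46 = 15502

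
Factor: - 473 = -11^1*43^1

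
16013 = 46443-30430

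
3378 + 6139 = 9517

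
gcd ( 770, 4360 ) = 10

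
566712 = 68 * 8334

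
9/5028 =3/1676  =  0.00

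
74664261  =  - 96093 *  ( - 777)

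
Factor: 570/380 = 2^( - 1)  *3^1= 3/2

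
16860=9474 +7386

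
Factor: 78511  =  78511^1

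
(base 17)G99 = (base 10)4786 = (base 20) BJ6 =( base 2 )1001010110010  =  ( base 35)3vq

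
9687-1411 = 8276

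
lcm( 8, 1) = 8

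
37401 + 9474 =46875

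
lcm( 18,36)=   36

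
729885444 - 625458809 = 104426635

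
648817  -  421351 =227466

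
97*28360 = 2750920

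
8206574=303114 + 7903460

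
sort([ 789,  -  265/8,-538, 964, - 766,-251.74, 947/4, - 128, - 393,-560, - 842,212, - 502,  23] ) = [ - 842 , - 766, - 560,-538, - 502, - 393,  -  251.74, - 128 , - 265/8, 23, 212, 947/4,789,964 ]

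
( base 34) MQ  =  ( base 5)11044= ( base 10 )774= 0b1100000110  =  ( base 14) 3D4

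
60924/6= 10154 = 10154.00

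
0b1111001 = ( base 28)49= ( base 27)4D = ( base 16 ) 79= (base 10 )121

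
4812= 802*6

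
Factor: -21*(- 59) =1239 = 3^1*7^1*59^1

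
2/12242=1/6121  =  0.00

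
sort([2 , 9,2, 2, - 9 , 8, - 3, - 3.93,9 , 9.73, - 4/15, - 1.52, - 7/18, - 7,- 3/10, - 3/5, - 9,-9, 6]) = [ - 9,-9, - 9, - 7 ,-3.93, - 3, - 1.52 , - 3/5,-7/18, -3/10, - 4/15,2 , 2,2 , 6,8,  9,9 , 9.73] 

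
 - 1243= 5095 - 6338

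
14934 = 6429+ 8505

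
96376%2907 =445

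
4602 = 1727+2875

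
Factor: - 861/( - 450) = 2^( - 1 )  *3^(-1)*5^( - 2 )*7^1* 41^1 = 287/150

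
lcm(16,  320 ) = 320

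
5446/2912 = 1+181/208 = 1.87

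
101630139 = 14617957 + 87012182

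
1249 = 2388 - 1139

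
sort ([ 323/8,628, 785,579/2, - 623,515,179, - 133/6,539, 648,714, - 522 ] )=[ - 623, - 522, - 133/6,323/8,179,579/2,515,539,628, 648,714, 785] 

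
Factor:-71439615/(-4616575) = 3^2*5^ (-1)*13^1 * 29^1*47^ ( - 1)* 3929^(-1)*4211^1 = 14287923/923315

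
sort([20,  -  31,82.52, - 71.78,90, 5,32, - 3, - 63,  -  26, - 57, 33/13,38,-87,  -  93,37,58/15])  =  [ - 93, - 87, - 71.78, - 63, -57, - 31, - 26, - 3, 33/13, 58/15,  5,20, 32 , 37 , 38,82.52,90 ]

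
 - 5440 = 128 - 5568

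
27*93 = 2511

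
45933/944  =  45933/944 = 48.66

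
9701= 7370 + 2331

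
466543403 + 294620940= 761164343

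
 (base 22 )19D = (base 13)416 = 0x2b7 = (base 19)1hb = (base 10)695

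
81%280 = 81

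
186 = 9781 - 9595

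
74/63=1 + 11/63 = 1.17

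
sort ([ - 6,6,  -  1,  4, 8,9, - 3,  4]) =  [-6, - 3, -1,4, 4, 6, 8,9 ]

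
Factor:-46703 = -46703^1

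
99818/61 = 99818/61 = 1636.36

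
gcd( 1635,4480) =5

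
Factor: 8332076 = 2^2 * 2083019^1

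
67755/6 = 11292 + 1/2 = 11292.50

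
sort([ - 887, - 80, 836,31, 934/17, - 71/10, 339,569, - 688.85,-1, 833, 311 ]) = [ - 887, - 688.85,  -  80, - 71/10, - 1, 31, 934/17 , 311, 339,569,833 , 836 ] 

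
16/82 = 8/41 = 0.20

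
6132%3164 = 2968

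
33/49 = 33/49 = 0.67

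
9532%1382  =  1240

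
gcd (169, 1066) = 13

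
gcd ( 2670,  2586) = 6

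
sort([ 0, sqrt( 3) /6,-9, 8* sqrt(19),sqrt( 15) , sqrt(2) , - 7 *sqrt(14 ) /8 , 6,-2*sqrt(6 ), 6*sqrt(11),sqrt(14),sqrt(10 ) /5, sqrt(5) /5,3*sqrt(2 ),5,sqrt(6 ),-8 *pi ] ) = [ - 8*pi, - 9, -2*sqrt(6) , - 7*sqrt(14)/8,0,sqrt(3 ) /6,sqrt (5)/5,sqrt(10)/5, sqrt(2 ), sqrt (6 ) , sqrt(14),sqrt(15),3*sqrt( 2), 5,6,6 * sqrt( 11 ),8*sqrt( 19)]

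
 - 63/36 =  - 2 + 1/4 = - 1.75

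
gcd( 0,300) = 300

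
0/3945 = 0 = 0.00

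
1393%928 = 465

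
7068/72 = 98 + 1/6 = 98.17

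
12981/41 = 316 + 25/41= 316.61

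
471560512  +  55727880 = 527288392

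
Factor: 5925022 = 2^1*109^1*27179^1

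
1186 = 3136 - 1950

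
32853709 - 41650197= - 8796488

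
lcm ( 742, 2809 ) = 39326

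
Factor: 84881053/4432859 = 23^(  -  1 )*37^ (-1 )*5209^( -1 )*8627^1*9839^1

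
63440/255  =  248 + 40/51=248.78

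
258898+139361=398259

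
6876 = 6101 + 775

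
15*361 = 5415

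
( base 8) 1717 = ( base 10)975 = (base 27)193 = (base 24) 1gf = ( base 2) 1111001111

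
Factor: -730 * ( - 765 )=2^1 * 3^2*5^2*17^1*73^1=558450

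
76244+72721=148965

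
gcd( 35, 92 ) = 1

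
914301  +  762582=1676883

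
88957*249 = 22150293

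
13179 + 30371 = 43550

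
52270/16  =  26135/8  =  3266.88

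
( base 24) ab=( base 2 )11111011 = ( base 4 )3323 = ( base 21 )bk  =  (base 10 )251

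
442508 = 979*452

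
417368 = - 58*( - 7196)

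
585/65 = 9 = 9.00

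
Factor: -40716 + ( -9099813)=  -  3^1*103^1*29581^1 = - 9140529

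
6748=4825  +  1923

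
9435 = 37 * 255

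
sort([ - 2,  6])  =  [ - 2,6] 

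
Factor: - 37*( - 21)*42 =32634 = 2^1*3^2*7^2*37^1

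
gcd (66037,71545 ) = 1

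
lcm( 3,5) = 15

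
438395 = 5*87679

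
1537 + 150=1687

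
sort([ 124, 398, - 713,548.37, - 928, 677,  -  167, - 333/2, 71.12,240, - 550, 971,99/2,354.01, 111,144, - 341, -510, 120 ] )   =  [ - 928,  -  713,-550,- 510,-341 ,-167 , -333/2, 99/2 , 71.12, 111, 120, 124, 144,  240,354.01, 398,548.37,677,971]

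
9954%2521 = 2391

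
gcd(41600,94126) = 2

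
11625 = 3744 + 7881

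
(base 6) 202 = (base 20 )3e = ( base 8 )112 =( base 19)3H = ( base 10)74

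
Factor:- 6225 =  - 3^1*5^2*83^1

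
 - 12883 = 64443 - 77326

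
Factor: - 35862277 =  - 11^1*3260207^1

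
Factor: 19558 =2^1*7^1*11^1 * 127^1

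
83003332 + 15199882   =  98203214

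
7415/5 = 1483 = 1483.00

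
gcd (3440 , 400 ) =80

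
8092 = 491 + 7601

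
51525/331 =155 + 220/331 = 155.66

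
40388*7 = 282716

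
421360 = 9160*46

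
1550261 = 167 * 9283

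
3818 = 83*46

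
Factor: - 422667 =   -  3^2 * 7^1*6709^1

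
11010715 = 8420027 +2590688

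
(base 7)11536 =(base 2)101111001000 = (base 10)3016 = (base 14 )1156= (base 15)d61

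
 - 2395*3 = -7185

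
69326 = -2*( - 34663 ) 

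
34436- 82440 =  - 48004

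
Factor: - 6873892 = -2^2 * 1718473^1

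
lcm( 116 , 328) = 9512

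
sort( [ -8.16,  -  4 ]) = [- 8.16, - 4]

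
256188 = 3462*74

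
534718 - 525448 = 9270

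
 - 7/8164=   -  7/8164 = - 0.00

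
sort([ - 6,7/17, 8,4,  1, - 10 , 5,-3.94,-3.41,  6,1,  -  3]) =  [- 10, - 6, - 3.94 ,- 3.41 , - 3,  7/17,  1,1, 4, 5,6  ,  8]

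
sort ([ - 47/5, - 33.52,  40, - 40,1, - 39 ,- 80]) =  [ - 80, - 40,-39, - 33.52, - 47/5,1,40]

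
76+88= 164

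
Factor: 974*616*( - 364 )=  - 218394176 = - 2^6*7^2 * 11^1 * 13^1*487^1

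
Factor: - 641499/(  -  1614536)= 2^(  -  3)*3^1*7^(  -  1 )*11^ ( - 1)*2621^( - 1 )*213833^1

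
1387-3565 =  - 2178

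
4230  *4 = 16920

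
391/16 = 24 + 7/16= 24.44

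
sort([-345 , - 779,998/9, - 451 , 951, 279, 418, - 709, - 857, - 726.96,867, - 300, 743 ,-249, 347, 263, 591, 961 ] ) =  [ - 857, - 779, - 726.96, - 709, - 451, - 345, -300, - 249 , 998/9, 263,279 , 347,418,  591, 743,867,951 , 961]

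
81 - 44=37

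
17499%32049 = 17499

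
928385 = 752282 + 176103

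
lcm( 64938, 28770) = 2272830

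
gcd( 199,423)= 1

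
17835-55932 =-38097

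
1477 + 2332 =3809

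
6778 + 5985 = 12763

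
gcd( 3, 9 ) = 3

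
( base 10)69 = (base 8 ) 105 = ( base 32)25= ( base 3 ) 2120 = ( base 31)27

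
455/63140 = 13/1804 = 0.01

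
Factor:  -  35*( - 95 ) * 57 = 3^1 * 5^2*7^1*19^2 = 189525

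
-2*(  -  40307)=80614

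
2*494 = 988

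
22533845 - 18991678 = 3542167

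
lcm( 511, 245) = 17885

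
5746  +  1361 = 7107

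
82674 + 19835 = 102509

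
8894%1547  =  1159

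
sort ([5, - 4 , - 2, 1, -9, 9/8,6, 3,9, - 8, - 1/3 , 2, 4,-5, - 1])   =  [ - 9, - 8,-5,  -  4,-2,-1,-1/3,1,9/8,2,3,4,5,6, 9]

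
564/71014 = 282/35507 = 0.01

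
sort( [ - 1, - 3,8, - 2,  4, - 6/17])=[ - 3 ,-2, - 1,-6/17, 4,8 ]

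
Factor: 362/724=2^(  -  1 ) = 1/2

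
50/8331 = 50/8331=0.01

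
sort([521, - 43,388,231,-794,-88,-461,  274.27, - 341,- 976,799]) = [ - 976, - 794, - 461,  -  341, - 88, - 43,231, 274.27,388,521,799] 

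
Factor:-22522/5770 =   -  11261/2885  =  -  5^ ( - 1) * 577^ ( - 1 )*11261^1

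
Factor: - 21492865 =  - 5^1*47^1*91459^1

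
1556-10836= - 9280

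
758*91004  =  68981032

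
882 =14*63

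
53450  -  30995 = 22455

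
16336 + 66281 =82617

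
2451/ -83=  - 2451/83 = - 29.53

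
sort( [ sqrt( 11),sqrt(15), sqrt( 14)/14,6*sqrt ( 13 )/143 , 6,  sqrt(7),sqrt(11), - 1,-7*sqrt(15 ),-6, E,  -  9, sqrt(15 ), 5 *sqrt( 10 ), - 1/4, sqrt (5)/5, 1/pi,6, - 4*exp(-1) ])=[ - 7*sqrt( 15), - 9 ,-6, - 4*exp(  -  1), - 1,  -  1/4,6 * sqrt(13)/143, sqrt( 14 ) /14, 1/pi , sqrt( 5 ) /5, sqrt( 7 ), E, sqrt(11), sqrt( 11),sqrt(15 ), sqrt(15),6, 6,5*sqrt(10 )]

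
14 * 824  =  11536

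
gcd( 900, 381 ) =3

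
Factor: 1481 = 1481^1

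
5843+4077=9920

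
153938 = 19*8102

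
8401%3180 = 2041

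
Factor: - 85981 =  - 7^1*71^1*173^1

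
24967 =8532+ 16435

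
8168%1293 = 410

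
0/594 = 0 = 0.00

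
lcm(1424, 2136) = 4272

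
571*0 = 0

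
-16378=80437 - 96815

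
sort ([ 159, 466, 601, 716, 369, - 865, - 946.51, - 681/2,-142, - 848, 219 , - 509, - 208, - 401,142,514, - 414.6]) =[ - 946.51, - 865, -848, - 509, - 414.6, - 401, -681/2, - 208, - 142, 142 , 159, 219, 369, 466, 514,601, 716 ]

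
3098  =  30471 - 27373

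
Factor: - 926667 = -3^3*7^1*4903^1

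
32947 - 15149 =17798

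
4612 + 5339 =9951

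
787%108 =31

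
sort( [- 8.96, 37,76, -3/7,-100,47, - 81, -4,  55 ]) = [ - 100,  -  81, - 8.96,- 4,  -  3/7,37,47, 55,76]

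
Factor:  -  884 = - 2^2*13^1*17^1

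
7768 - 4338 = 3430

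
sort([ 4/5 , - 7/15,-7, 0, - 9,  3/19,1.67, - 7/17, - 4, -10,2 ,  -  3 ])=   [-10, - 9, - 7, - 4, -3,-7/15, - 7/17,0,3/19,4/5,  1.67,2] 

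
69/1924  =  69/1924  =  0.04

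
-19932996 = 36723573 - 56656569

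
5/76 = 5/76  =  0.07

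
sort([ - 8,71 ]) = [ - 8,71 ] 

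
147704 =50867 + 96837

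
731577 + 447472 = 1179049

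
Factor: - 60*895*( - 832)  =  2^8*3^1*5^2 * 13^1*179^1 =44678400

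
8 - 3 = 5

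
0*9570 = 0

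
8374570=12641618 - 4267048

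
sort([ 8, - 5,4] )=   [- 5, 4, 8 ] 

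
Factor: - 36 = - 2^2 * 3^2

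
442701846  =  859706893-417005047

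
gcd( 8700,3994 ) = 2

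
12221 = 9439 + 2782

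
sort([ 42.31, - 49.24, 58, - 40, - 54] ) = [ - 54, - 49.24, - 40,42.31, 58]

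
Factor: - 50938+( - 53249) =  - 3^1*34729^1 = -  104187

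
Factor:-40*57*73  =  - 2^3 * 3^1*5^1*19^1 * 73^1 = -  166440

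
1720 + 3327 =5047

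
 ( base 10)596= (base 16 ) 254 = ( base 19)1c7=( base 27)M2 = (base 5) 4341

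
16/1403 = 16/1403 = 0.01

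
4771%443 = 341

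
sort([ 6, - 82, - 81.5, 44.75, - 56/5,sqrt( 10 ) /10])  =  [ - 82, - 81.5,-56/5, sqrt( 10 ) /10,6, 44.75]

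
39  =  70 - 31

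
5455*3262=17794210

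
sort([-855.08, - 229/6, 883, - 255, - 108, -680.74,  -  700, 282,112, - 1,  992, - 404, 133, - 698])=[ - 855.08, - 700, - 698, - 680.74, - 404, - 255,  -  108, - 229/6, - 1,112, 133, 282, 883,992]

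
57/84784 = 57/84784= 0.00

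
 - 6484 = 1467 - 7951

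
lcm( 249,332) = 996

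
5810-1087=4723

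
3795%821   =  511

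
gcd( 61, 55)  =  1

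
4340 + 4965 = 9305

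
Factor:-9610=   - 2^1*5^1*31^2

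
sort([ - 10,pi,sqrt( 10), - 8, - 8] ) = [ - 10, - 8, - 8,pi,sqrt (10) ]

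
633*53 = 33549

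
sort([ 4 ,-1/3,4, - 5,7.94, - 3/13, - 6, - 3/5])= [ - 6, - 5,  -  3/5, - 1/3, - 3/13,4,4,7.94]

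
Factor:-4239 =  -3^3 * 157^1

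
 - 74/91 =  - 1 + 17/91 = - 0.81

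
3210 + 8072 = 11282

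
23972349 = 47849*501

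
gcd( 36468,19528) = 4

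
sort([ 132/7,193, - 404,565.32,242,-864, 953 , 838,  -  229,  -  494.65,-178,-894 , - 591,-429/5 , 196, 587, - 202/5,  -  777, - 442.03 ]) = [-894 , - 864, - 777, - 591,- 494.65, - 442.03 ,  -  404, - 229,-178, - 429/5, - 202/5, 132/7 , 193,196, 242,565.32,587,838, 953 ] 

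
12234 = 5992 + 6242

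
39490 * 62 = 2448380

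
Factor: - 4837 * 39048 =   -  2^3 * 3^1 * 7^1*691^1*1627^1 = - 188875176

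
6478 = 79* 82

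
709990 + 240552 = 950542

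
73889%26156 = 21577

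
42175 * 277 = 11682475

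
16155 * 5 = 80775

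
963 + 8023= 8986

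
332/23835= 332/23835=0.01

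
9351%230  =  151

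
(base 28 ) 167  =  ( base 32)tv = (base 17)357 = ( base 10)959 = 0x3BF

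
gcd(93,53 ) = 1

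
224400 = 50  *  4488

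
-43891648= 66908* ( - 656)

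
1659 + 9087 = 10746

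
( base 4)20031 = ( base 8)1015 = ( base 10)525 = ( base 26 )k5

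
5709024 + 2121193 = 7830217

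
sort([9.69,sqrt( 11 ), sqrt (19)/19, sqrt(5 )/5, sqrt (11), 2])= [sqrt(19)/19, sqrt( 5) /5, 2, sqrt(11),sqrt(11), 9.69] 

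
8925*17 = 151725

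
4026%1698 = 630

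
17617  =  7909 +9708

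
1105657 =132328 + 973329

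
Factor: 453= 3^1*151^1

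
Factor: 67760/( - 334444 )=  -2^2*5^1*7^1*691^( - 1) = - 140/691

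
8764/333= 8764/333 = 26.32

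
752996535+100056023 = 853052558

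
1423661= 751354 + 672307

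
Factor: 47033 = 7^1*6719^1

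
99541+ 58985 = 158526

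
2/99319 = 2/99319= 0.00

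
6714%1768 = 1410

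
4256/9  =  472+8/9 = 472.89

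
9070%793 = 347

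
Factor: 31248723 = 3^1*11^1 * 946931^1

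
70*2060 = 144200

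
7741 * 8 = 61928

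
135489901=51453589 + 84036312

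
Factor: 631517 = 353^1  *1789^1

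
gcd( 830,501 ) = 1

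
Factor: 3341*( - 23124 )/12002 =- 2^1  *3^1*13^1*17^( - 1)*41^1*47^1*257^1*353^( - 1 ) = - 38628642/6001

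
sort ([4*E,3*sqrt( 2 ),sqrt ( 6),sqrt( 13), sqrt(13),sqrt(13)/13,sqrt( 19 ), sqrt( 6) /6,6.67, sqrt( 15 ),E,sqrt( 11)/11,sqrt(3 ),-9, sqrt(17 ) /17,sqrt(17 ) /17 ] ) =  [-9, sqrt( 17 )/17, sqrt(17 ) /17, sqrt( 13) /13 , sqrt( 11 ) /11,sqrt( 6)/6,sqrt( 3 ), sqrt( 6),E , sqrt( 13),sqrt(13 ),sqrt(15 ), 3*sqrt(2 ), sqrt( 19 ),6.67,  4*E ] 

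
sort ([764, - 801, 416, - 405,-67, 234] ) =[-801, - 405, - 67, 234,416,764]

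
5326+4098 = 9424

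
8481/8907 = 2827/2969 = 0.95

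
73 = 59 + 14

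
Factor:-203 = -7^1*29^1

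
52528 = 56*938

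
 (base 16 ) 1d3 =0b111010011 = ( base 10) 467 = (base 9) 568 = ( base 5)3332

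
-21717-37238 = -58955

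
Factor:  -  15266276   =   - 2^2* 79^1*48311^1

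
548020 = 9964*55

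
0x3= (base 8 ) 3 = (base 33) 3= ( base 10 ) 3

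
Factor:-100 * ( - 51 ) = 5100 = 2^2*3^1*5^2*17^1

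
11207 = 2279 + 8928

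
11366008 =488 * 23291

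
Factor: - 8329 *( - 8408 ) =70030232 =2^3*1051^1*8329^1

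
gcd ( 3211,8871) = 1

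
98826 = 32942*3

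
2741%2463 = 278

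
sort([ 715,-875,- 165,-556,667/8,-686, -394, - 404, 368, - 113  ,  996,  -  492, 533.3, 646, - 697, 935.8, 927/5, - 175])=[ - 875 , - 697, - 686, - 556 , - 492 , - 404, - 394,  -  175,-165, - 113, 667/8, 927/5,  368, 533.3 , 646, 715, 935.8, 996]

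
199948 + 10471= 210419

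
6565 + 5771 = 12336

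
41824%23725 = 18099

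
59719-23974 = 35745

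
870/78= 11 + 2/13  =  11.15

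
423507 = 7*60501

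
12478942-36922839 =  - 24443897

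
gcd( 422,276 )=2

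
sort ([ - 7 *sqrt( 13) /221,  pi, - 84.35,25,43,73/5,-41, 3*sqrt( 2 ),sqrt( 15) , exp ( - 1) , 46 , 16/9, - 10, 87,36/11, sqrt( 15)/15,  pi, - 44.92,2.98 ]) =[ - 84.35, - 44.92, - 41, - 10, - 7*sqrt( 13) /221,sqrt( 15 ) /15,  exp( - 1),16/9 , 2.98, pi , pi,36/11,  sqrt( 15), 3*sqrt( 2), 73/5 , 25 , 43 , 46, 87 ]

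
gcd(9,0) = 9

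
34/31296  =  17/15648= 0.00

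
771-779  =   - 8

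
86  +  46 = 132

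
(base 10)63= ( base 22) 2j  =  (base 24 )2f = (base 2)111111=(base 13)4B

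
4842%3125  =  1717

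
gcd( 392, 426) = 2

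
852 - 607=245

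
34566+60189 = 94755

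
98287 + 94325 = 192612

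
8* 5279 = 42232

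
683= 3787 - 3104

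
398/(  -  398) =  - 1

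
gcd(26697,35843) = 1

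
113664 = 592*192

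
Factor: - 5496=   -  2^3  *  3^1*229^1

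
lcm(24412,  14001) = 952068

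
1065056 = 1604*664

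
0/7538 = 0 = 0.00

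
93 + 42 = 135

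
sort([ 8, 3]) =[ 3,8 ]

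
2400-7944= - 5544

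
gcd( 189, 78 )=3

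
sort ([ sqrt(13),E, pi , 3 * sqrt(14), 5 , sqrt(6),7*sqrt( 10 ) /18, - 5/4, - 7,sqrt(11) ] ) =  [-7,-5/4 , 7*sqrt( 10)/18, sqrt( 6),E,pi,sqrt (11 ),sqrt( 13),  5, 3 *sqrt( 14 )]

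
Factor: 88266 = 2^1*3^1*47^1 * 313^1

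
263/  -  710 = - 1 + 447/710=- 0.37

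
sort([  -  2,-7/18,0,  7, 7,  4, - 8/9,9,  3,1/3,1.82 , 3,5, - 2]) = [-2, - 2, - 8/9, - 7/18,0, 1/3,1.82  ,  3,3,4,5,7 , 7,  9 ]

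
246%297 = 246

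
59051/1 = 59051 = 59051.00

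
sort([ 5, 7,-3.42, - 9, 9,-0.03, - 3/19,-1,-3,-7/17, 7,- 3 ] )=[-9, - 3.42, -3, - 3, - 1,-7/17, - 3/19, -0.03, 5,7, 7,9]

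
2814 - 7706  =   - 4892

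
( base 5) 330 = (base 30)30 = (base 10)90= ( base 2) 1011010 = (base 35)2K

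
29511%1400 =111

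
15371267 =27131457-11760190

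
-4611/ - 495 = 1537/165 = 9.32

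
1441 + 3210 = 4651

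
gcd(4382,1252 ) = 626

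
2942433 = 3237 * 909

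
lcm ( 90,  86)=3870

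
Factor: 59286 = 2^1*3^1*41^1*241^1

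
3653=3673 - 20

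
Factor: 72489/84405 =73/85   =  5^( - 1)*17^ ( - 1 )*73^1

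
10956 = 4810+6146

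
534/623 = 6/7 = 0.86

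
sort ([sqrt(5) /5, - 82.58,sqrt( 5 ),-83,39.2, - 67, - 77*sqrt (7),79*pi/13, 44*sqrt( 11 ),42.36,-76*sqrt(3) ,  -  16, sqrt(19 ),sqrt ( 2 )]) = [ - 77*sqrt( 7 ) , -76*sqrt( 3),-83,  -  82.58 , - 67,-16,sqrt( 5 ) /5,sqrt( 2), sqrt (5 ), sqrt( 19),79 * pi/13, 39.2, 42.36,44*sqrt( 11)]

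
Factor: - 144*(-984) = 141696 =2^7*3^3*  41^1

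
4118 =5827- 1709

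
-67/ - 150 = 67/150  =  0.45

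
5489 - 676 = 4813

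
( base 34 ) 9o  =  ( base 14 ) 198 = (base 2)101001010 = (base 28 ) bm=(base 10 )330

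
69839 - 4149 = 65690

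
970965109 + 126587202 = 1097552311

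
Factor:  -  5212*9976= -2^5*29^1*43^1*1303^1  =  -51994912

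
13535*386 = 5224510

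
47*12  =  564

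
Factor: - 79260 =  - 2^2 * 3^1*5^1*1321^1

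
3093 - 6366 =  - 3273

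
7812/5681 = 1 + 2131/5681 = 1.38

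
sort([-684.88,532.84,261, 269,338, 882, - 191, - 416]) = [ - 684.88,-416, - 191,  261, 269,338, 532.84,882]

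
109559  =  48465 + 61094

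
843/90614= 843/90614 =0.01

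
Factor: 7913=41^1*193^1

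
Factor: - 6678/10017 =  - 2^1* 3^( - 1 )= -  2/3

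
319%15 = 4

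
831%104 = 103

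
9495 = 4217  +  5278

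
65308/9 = 65308/9 = 7256.44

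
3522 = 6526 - 3004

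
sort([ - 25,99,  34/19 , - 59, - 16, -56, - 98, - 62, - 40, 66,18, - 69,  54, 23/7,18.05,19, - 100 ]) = [ - 100, - 98, - 69, - 62,-59,- 56, - 40, - 25, - 16 , 34/19,23/7, 18,18.05,19, 54,66,99] 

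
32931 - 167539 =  - 134608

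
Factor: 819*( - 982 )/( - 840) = 2^( - 2 )*3^1*5^( - 1)*13^1*491^1 =19149/20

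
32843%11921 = 9001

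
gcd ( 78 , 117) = 39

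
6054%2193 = 1668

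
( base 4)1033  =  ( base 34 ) 2b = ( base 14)59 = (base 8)117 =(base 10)79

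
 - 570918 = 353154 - 924072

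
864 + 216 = 1080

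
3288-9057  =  -5769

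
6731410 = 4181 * 1610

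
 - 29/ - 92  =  29/92 = 0.32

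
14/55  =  14/55 = 0.25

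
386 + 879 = 1265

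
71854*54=3880116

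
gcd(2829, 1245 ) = 3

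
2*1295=2590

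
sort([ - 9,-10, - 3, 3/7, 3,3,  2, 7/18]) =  [-10, - 9,-3, 7/18, 3/7 , 2,3, 3]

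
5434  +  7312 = 12746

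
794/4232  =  397/2116 = 0.19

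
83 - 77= 6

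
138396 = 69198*2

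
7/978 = 7/978 = 0.01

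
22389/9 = 2487 + 2/3= 2487.67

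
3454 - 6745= -3291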